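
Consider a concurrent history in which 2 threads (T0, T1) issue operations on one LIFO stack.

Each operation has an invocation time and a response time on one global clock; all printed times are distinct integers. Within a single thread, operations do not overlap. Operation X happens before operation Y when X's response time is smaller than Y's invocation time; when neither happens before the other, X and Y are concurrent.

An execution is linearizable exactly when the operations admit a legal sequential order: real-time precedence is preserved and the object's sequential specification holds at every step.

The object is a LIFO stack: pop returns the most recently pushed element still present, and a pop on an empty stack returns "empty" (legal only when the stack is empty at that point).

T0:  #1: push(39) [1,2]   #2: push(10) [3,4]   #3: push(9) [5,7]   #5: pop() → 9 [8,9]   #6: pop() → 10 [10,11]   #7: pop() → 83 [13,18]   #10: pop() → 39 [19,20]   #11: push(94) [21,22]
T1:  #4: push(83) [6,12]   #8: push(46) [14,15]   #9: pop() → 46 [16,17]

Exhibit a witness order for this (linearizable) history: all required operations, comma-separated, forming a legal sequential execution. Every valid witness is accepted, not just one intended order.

1. #1 push(39), leaving stack <39>
2. #2 push(10), leaving stack <39,10>
3. #3 push(9), leaving stack <39,10,9>
4. #5 pop() → 9, leaving stack <39,10>
5. #6 pop() → 10, leaving stack <39>
6. #4 push(83), leaving stack <39,83>
7. #7 pop() → 83, leaving stack <39>
8. #8 push(46), leaving stack <39,46>
9. #9 pop() → 46, leaving stack <39>
10. #10 pop() → 39, leaving stack <>
11. #11 push(94), leaving stack <94>

#1, #2, #3, #5, #6, #4, #7, #8, #9, #10, #11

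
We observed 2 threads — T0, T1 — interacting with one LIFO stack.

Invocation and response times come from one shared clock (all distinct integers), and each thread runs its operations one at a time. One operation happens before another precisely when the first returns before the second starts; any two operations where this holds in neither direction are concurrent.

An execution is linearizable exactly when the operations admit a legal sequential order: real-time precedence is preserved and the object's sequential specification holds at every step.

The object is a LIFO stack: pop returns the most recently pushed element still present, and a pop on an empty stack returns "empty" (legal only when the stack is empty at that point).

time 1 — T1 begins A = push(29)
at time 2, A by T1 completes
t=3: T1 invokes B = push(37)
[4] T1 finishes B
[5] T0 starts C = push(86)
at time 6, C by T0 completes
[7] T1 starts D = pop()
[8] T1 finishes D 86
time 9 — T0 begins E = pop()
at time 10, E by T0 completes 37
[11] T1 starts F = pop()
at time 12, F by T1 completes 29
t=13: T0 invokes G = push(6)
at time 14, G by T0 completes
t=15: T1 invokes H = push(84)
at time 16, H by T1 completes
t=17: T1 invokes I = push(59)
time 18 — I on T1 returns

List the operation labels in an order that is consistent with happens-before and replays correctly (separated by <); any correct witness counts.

1. A push(29), leaving stack <29>
2. B push(37), leaving stack <29,37>
3. C push(86), leaving stack <29,37,86>
4. D pop() → 86, leaving stack <29,37>
5. E pop() → 37, leaving stack <29>
6. F pop() → 29, leaving stack <>
7. G push(6), leaving stack <6>
8. H push(84), leaving stack <6,84>
9. I push(59), leaving stack <6,84,59>

A < B < C < D < E < F < G < H < I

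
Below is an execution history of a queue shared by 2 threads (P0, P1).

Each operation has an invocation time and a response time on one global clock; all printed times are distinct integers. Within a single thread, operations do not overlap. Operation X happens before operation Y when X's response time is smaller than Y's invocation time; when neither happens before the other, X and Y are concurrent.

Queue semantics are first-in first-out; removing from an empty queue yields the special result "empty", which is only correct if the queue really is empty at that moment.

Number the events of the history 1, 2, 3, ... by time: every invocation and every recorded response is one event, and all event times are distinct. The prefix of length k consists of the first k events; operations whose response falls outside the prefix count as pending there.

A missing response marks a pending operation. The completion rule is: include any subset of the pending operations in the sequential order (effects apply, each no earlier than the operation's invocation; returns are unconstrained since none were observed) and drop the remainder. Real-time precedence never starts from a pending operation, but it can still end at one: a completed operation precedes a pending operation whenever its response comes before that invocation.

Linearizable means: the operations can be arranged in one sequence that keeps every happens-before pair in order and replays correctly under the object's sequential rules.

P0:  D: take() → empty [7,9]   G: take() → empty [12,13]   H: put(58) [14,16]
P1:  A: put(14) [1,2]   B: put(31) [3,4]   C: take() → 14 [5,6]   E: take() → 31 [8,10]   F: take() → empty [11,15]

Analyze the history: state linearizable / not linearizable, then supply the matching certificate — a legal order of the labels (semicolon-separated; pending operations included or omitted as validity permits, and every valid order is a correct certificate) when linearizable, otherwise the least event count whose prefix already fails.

linearizable — witness: A; B; C; E; D; F; G; H

1. A put(14), leaving queue <14>
2. B put(31), leaving queue <14,31>
3. C take() → 14, leaving queue <31>
4. E take() → 31, leaving queue <>
5. D take() → empty, leaving queue <>
6. F take() → empty, leaving queue <>
7. G take() → empty, leaving queue <>
8. H put(58), leaving queue <58>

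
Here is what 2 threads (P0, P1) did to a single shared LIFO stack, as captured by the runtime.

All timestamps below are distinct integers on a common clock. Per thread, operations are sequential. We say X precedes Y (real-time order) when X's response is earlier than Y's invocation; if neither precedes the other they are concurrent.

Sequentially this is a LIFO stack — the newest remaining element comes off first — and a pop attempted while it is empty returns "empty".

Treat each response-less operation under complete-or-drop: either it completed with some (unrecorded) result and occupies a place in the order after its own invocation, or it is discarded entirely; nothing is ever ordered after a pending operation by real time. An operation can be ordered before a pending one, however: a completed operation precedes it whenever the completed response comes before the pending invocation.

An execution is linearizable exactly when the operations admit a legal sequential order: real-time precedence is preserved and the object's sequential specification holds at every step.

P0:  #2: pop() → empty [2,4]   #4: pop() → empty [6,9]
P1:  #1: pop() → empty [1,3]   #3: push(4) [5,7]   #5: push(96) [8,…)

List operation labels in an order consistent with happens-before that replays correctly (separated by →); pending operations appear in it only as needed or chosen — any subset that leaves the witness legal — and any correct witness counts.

#1 → #2 → #4 → #3

1. #1 pop() → empty, leaving stack <>
2. #2 pop() → empty, leaving stack <>
3. #4 pop() → empty, leaving stack <>
4. #3 push(4), leaving stack <4>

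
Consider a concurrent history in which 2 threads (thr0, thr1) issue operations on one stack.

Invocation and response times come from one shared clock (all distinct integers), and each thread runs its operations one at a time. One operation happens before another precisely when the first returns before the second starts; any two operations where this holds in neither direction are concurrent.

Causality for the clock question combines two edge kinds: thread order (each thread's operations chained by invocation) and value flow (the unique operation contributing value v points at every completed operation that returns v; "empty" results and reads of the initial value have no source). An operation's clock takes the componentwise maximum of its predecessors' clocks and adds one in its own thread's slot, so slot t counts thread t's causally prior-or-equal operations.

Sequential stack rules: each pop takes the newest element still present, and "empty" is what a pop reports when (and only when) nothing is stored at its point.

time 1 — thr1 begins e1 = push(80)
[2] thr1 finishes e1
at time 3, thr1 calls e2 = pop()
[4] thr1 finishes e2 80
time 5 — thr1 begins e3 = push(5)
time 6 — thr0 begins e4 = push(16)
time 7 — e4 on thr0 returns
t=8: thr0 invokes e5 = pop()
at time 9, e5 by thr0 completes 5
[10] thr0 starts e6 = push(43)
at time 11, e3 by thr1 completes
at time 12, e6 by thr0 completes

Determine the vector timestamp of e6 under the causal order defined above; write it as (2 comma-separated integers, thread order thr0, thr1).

(3, 3)

root op e1, invoked 1: fresh clock plus thr1's own tick → (0, 1)
root op e4, invoked 6: fresh clock plus thr0's own tick → (1, 0)
VC(e2, invoked at 3): max of VC(e1)=(0, 1), then +1 on thread thr1 → (0, 2)
VC(e3, invoked at 5): max of VC(e2)=(0, 2), then +1 on thread thr1 → (0, 3)
VC(e5, invoked at 8): max of VC(e3)=(0, 3), VC(e4)=(1, 0), then +1 on thread thr0 → (2, 3)
VC(e6, invoked at 10): max of VC(e5)=(2, 3), then +1 on thread thr0 → (3, 3)
target: VC(e6) = (3, 3)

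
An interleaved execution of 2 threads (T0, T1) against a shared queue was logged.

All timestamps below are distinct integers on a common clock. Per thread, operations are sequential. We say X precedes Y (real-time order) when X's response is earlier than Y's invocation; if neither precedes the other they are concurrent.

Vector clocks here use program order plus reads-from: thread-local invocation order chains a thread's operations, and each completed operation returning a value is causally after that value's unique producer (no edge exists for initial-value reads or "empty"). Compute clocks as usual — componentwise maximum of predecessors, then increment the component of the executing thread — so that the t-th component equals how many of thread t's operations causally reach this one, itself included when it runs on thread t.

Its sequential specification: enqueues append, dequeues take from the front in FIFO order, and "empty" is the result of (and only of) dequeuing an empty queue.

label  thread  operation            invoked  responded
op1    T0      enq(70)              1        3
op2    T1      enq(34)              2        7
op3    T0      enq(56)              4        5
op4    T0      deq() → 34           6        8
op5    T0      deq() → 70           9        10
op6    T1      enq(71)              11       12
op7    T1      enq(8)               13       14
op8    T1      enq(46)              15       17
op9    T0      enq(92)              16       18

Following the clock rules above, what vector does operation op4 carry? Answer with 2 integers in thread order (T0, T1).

op2 (invocation 2): nothing precedes it; T1's component alone gives (0, 1)
op1 (invocation 1): nothing precedes it; T0's component alone gives (1, 0)
invoked at 11, op6 merges VC(op2)=(0, 1) and bumps T1's slot → (0, 2)
invoked at 4, op3 merges VC(op1)=(1, 0) and bumps T0's slot → (2, 0)
invoked at 13, op7 merges VC(op6)=(0, 2) and bumps T1's slot → (0, 3)
invoked at 15, op8 merges VC(op7)=(0, 3) and bumps T1's slot → (0, 4)
invoked at 6, op4 merges VC(op2)=(0, 1), VC(op3)=(2, 0) and bumps T0's slot → (3, 1)
invoked at 9, op5 merges VC(op1)=(1, 0), VC(op4)=(3, 1) and bumps T0's slot → (4, 1)
invoked at 16, op9 merges VC(op5)=(4, 1) and bumps T0's slot → (5, 1)
target: VC(op4) = (3, 1)

(3, 1)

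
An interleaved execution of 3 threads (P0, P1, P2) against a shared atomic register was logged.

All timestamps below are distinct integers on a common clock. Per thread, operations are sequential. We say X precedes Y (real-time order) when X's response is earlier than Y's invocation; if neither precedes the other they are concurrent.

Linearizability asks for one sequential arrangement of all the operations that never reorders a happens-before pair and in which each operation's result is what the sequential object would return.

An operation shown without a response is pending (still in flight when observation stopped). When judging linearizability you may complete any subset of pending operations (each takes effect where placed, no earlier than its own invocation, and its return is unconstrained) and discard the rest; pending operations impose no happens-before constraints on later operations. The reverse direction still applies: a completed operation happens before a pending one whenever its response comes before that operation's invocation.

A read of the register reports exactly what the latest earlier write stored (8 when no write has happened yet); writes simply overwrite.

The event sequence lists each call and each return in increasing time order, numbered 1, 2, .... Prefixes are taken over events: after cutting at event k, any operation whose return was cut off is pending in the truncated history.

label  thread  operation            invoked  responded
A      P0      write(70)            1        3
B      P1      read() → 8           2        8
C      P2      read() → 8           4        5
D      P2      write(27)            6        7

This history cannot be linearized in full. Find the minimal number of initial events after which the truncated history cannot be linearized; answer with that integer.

5

events 1..4 are linearizable, e.g. via A:
1. A write(70), leaving value 70
adding event 5 (C responds at 5) leaves no legal real-time order
including or dropping the 1 pending operation (B) in any combination fails
one such order, A, C (pending dropped), breaks at step 2 where C read() → 8 is illegal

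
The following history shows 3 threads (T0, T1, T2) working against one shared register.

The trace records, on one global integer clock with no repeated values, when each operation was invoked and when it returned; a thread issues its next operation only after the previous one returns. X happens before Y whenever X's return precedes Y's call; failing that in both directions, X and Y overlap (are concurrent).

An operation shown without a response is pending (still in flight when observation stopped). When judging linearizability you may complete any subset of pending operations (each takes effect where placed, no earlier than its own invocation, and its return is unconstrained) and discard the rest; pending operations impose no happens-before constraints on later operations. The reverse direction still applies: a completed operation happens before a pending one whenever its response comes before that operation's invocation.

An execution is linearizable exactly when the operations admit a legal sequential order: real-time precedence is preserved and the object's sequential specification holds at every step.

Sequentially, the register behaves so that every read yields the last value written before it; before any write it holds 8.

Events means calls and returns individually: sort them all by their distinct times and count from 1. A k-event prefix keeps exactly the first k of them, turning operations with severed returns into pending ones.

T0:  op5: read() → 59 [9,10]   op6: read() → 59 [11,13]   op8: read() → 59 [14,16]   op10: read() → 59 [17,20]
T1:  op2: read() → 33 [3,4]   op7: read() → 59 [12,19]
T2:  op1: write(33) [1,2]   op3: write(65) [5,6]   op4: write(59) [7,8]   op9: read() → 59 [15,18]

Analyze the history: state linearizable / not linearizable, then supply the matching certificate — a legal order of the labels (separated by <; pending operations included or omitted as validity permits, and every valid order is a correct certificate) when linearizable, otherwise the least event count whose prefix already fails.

1. op1 write(33), leaving value 33
2. op2 read() → 33, leaving value 33
3. op3 write(65), leaving value 65
4. op4 write(59), leaving value 59
5. op5 read() → 59, leaving value 59
6. op6 read() → 59, leaving value 59
7. op7 read() → 59, leaving value 59
8. op8 read() → 59, leaving value 59
9. op9 read() → 59, leaving value 59
10. op10 read() → 59, leaving value 59

linearizable — witness: op1 < op2 < op3 < op4 < op5 < op6 < op7 < op8 < op9 < op10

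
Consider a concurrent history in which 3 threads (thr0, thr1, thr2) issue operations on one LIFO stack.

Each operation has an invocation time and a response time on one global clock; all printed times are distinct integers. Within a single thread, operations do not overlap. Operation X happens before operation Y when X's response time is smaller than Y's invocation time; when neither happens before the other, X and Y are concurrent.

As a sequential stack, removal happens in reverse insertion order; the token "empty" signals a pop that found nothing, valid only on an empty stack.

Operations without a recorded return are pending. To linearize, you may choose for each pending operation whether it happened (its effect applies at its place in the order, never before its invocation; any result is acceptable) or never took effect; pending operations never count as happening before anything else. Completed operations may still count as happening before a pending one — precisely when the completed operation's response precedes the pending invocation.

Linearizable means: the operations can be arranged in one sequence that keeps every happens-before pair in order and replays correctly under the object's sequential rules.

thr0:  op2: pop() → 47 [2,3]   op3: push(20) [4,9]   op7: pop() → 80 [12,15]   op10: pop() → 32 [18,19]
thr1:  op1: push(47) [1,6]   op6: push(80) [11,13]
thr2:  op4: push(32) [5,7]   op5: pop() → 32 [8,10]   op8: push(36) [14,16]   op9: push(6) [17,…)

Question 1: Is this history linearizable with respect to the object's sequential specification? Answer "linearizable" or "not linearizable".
not linearizable

events 1..18 are fine; event 19 — the response of op10 at time 19 — makes the prefix non-linearizable
33 orders of the 9 completed LIFO stack ops respect real time; none is legal
including or dropping the 1 pending operation (op9) in any combination fails
one such order, op1, op2, op3, op4, op5, op6, op7, op8, op10 (pending dropped), breaks at step 9 where op10 pop() → 32 is illegal
one such order, op1, op2, op3, op4, op5, op6, op8, op7, op10 (pending dropped), breaks at step 8 where op7 pop() → 80 is illegal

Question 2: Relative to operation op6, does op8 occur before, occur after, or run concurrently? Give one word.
after

op8 spans [14,16], op6 spans [11,13]
resp(op6)=13 < inv(op8)=14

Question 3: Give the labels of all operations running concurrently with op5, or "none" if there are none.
op3

op5 runs from 8 to 10; window-overlapping ops are concurrent
op1 [1,6]: before
op2 [2,3]: before
op3 [4,9]: concurrent
op4 [5,7]: before
op6 [11,13]: after
op7 [12,15]: after
op8 [14,16]: after
op9 [17,…): after
op10 [18,19]: after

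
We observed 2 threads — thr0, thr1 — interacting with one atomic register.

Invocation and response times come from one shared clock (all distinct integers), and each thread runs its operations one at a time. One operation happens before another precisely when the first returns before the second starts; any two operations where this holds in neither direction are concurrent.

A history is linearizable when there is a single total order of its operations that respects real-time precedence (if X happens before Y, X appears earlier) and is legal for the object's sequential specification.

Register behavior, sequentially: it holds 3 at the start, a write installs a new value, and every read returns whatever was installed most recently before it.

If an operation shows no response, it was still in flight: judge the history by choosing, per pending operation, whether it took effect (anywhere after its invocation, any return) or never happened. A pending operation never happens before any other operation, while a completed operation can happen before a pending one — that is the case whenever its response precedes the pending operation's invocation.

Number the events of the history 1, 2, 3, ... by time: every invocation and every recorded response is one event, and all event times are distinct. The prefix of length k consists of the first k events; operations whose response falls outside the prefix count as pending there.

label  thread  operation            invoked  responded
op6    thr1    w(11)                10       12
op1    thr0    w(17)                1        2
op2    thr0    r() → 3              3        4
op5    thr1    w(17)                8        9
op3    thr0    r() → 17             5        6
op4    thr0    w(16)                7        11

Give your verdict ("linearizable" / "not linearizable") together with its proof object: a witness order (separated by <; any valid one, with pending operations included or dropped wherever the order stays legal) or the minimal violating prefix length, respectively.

events 1..3 are fine; event 4 — the response of op2 at time 4 — makes the prefix non-linearizable
exactly one order of the 2 completed ops respects real time; the atomic register replay fails
take op1, op2: step 2 already fails, because op2 r() → 3 cannot occur there

not linearizable — minimal violating prefix: 4 events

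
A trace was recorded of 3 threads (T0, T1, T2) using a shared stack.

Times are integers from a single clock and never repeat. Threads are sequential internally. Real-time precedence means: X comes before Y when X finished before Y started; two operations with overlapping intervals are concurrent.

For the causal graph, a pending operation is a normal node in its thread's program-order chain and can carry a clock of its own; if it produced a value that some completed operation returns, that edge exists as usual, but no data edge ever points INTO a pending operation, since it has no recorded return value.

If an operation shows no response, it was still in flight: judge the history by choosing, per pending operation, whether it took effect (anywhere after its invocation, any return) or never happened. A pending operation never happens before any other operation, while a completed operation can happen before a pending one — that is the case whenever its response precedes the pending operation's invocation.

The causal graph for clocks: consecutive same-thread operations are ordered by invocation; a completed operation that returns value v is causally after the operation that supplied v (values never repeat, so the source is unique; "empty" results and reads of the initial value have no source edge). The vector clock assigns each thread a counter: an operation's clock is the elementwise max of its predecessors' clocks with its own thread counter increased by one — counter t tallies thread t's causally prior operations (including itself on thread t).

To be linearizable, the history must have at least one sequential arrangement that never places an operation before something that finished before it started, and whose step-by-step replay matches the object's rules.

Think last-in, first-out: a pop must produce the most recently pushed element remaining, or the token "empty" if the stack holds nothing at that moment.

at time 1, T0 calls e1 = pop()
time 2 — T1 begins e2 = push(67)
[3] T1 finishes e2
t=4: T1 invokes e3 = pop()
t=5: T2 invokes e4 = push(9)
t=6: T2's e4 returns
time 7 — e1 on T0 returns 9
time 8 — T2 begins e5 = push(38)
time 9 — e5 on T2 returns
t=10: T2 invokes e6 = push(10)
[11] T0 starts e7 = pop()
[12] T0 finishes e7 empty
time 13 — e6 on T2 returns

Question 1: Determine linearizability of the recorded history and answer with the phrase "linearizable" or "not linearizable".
not linearizable

through event 11 a valid linearization exists; event 12 (e7 responding at time 12) ends that
3 orders of the 5 completed stack ops respect real time; none is legal
every completion of the 2 pending operations (e3, e6) was checked; none linearizes
e.g. e1, e2, e4, e5, e7 (pending dropped): illegal at step 1, since e1 pop() → 9 cannot apply there
e.g. e2, e1, e4, e5, e7 (pending dropped): illegal at step 2, since e1 pop() → 9 cannot apply there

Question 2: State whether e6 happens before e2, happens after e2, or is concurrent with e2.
Answer: after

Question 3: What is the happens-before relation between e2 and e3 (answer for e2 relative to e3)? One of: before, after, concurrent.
Answer: before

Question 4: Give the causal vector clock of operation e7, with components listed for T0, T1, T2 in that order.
Answer: (2, 0, 1)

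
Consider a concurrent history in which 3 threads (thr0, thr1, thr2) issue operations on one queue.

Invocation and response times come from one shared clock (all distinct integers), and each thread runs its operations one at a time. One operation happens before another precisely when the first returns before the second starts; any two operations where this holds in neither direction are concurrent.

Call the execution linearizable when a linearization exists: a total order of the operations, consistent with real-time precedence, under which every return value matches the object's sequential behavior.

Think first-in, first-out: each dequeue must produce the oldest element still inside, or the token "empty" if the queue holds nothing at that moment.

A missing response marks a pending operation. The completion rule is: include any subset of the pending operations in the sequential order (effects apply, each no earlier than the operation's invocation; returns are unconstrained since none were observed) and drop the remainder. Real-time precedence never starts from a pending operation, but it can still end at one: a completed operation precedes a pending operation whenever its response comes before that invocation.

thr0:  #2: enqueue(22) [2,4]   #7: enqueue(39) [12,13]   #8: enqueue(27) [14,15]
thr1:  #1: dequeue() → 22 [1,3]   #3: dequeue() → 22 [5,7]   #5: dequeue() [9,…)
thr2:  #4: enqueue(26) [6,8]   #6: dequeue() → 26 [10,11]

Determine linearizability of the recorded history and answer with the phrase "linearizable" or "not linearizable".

the violation lands at event 7, #3's response at time 7: events 1..6 linearize, events 1..7 do not
checked exhaustively: 2 real-time-consistent orders of 3 completed operations, zero legal queue replays
every completion of the 1 pending operation (#4) was checked; none linearizes
e.g. #1, #2, #3 (pending dropped): illegal at step 1, since #1 dequeue() → 22 cannot apply there
e.g. #2, #1, #3 (pending dropped): illegal at step 3, since #3 dequeue() → 22 cannot apply there

not linearizable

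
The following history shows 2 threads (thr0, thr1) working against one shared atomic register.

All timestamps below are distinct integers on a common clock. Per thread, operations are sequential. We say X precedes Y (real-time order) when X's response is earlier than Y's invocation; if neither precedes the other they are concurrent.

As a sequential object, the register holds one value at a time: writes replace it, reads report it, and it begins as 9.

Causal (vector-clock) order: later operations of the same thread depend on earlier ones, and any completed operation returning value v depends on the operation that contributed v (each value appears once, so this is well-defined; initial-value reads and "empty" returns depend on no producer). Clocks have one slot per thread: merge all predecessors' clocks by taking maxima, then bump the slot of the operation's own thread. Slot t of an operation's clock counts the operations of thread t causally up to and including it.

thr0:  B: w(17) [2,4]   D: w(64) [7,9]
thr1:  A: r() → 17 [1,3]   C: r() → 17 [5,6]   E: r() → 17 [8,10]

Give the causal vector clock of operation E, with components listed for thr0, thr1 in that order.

(1, 3)

VC(B, invoked at 2): no causal predecessors; +1 on thr0 → (1, 0)
merge at A (invoked 1): VC(B)=(1, 0), own-thread bump on thr1 → (1, 1)
merge at D (invoked 7): VC(B)=(1, 0), own-thread bump on thr0 → (2, 0)
merge at C (invoked 5): VC(A)=(1, 1), VC(B)=(1, 0), own-thread bump on thr1 → (1, 2)
merge at E (invoked 8): VC(B)=(1, 0), VC(C)=(1, 2), own-thread bump on thr1 → (1, 3)
target: VC(E) = (1, 3)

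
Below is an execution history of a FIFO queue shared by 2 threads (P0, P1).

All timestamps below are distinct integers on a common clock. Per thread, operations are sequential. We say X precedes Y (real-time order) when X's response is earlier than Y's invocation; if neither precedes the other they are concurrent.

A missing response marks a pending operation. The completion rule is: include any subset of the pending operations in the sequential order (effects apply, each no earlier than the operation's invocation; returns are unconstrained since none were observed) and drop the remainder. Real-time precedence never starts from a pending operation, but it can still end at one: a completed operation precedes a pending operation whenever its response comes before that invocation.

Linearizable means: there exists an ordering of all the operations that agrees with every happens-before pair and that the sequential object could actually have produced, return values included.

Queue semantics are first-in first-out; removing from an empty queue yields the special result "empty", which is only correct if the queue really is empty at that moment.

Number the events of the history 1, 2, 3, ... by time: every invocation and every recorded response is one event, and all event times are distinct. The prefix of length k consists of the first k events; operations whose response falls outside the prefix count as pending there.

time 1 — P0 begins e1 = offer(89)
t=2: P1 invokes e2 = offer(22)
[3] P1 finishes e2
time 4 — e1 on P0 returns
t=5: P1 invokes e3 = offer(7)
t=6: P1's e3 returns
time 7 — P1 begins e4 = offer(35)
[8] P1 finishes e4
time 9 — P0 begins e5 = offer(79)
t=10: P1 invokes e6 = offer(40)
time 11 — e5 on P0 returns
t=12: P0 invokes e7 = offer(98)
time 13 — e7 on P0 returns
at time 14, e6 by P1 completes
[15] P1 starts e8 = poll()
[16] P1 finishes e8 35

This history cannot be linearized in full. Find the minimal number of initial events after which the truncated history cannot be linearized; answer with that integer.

events 1..15 are linearizable, e.g. via e1, e2, e3, e4, e5, e6, e7:
after step 1 (e1 offer(89)): queue <89>
after step 2 (e2 offer(22)): queue <89,22>
after step 3 (e3 offer(7)): queue <89,22,7>
after step 4 (e4 offer(35)): queue <89,22,7,35>
after step 5 (e5 offer(79)): queue <89,22,7,35,79>
after step 6 (e6 offer(40)): queue <89,22,7,35,79,40>
after step 7 (e7 offer(98)): queue <89,22,7,35,79,40,98>
include event 16 — e8 responding at 16 — and every candidate order breaks
for example e1, e2, e3, e4, e5, e6, e7, e8 fails at step 8: e8 poll() → 35 is not legal there
for example e1, e2, e3, e4, e5, e7, e6, e8 fails at step 8: e8 poll() → 35 is not legal there

16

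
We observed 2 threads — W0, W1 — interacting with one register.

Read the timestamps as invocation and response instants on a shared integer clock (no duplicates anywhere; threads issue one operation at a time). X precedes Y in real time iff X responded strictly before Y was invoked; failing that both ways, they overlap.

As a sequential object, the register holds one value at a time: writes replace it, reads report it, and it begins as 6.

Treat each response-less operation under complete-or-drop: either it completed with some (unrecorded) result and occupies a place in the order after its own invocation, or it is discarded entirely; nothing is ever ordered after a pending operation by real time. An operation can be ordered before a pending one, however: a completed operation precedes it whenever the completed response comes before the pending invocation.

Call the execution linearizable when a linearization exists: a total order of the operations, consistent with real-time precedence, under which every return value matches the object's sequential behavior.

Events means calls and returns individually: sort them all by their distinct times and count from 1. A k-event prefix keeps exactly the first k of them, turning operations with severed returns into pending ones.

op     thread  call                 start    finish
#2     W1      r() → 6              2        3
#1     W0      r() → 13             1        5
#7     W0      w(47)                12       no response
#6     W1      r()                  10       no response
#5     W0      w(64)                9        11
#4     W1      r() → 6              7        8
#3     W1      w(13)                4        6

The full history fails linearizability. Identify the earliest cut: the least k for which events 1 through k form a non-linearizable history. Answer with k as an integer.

events 1..7 are linearizable, e.g. via #2, #3, #1:
step 1: #2 r() → 6 — value 6
step 2: #3 w(13) — value 13
step 3: #1 r() → 13 — value 13
event 8 — #4's response, time 8 — after it, nothing linearizes
sample order #1, #2, #3, #4 stalls at step 1 — #1 r() → 13 has no legal effect
sample order #2, #1, #3, #4 stalls at step 2 — #1 r() → 13 has no legal effect

8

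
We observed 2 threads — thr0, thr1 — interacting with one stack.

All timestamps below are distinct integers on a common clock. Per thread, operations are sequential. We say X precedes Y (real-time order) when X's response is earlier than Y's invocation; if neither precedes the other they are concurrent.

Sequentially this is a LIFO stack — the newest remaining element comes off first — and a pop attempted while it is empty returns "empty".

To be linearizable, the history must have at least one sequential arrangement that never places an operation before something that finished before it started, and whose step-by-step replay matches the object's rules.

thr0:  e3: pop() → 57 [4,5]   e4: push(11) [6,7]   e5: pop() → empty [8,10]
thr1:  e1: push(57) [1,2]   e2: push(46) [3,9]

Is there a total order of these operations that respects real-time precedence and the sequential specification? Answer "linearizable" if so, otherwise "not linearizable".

through event 9 a valid linearization exists; event 10 (e5 responding at time 10) ends that
4 orders of the 5 completed stack ops respect real time; none is legal
for example e1, e2, e3, e4, e5 fails at step 3: e3 pop() → 57 is not legal there
for example e1, e3, e2, e4, e5 fails at step 5: e5 pop() → empty is not legal there

not linearizable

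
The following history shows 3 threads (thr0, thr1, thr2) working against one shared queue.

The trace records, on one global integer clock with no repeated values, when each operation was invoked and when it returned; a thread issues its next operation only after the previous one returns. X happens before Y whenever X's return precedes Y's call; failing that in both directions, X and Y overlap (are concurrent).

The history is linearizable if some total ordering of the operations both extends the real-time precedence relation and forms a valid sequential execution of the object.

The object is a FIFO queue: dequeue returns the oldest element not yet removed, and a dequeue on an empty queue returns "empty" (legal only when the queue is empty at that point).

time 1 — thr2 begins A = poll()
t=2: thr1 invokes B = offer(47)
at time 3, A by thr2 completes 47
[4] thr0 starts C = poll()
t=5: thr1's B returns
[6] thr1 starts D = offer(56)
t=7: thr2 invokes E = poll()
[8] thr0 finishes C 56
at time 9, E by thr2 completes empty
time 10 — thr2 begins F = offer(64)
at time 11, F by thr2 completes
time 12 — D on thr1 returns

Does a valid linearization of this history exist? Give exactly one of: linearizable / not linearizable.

linearizable

witness order: B, A, D, C, E, F
1. B offer(47), leaving queue <47>
2. A poll() → 47, leaving queue <>
3. D offer(56), leaving queue <56>
4. C poll() → 56, leaving queue <>
5. E poll() → empty, leaving queue <>
6. F offer(64), leaving queue <64>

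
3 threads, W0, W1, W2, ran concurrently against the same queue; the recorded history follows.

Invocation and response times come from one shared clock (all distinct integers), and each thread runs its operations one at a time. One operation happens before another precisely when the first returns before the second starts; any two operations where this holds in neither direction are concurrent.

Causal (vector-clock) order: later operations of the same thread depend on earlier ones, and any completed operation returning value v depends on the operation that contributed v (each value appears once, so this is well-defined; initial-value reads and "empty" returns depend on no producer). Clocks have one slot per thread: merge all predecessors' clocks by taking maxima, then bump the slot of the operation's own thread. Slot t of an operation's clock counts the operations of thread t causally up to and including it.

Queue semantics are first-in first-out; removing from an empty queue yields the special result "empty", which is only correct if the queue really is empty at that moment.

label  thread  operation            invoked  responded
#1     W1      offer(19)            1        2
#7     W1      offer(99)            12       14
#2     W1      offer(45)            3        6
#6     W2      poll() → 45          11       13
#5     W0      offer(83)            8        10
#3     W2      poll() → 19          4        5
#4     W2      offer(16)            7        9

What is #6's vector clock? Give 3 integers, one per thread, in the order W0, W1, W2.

#1, invoked 1, has no incoming edges; only W1's bump applies → (0, 1, 0)
#5, invoked 8, has no incoming edges; only W0's bump applies → (1, 0, 0)
from VC(#1)=(0, 1, 0), #3 (invoked 4) maxes components and bumps W2 → (0, 1, 1)
from VC(#1)=(0, 1, 0), #2 (invoked 3) maxes components and bumps W1 → (0, 2, 0)
from VC(#3)=(0, 1, 1), #4 (invoked 7) maxes components and bumps W2 → (0, 1, 2)
from VC(#2)=(0, 2, 0), #7 (invoked 12) maxes components and bumps W1 → (0, 3, 0)
from VC(#2)=(0, 2, 0), VC(#4)=(0, 1, 2), #6 (invoked 11) maxes components and bumps W2 → (0, 2, 3)
target: VC(#6) = (0, 2, 3)

(0, 2, 3)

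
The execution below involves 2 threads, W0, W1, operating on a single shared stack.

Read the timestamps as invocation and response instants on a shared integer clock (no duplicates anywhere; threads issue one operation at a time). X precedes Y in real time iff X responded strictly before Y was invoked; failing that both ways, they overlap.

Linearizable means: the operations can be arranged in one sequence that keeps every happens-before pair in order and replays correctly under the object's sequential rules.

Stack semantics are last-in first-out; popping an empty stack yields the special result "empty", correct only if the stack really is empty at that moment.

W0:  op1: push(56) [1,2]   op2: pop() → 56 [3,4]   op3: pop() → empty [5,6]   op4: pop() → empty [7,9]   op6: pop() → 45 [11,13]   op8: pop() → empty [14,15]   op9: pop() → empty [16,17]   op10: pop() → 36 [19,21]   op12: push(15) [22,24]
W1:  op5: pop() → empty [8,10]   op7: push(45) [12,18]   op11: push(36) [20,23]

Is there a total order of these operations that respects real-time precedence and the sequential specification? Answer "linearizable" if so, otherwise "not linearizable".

linearizable

witness order: op1, op2, op3, op4, op5, op7, op6, op8, op9, op11, op10, op12
after step 1 (op1 push(56)): stack <56>
after step 2 (op2 pop() → 56): stack <>
after step 3 (op3 pop() → empty): stack <>
after step 4 (op4 pop() → empty): stack <>
after step 5 (op5 pop() → empty): stack <>
after step 6 (op7 push(45)): stack <45>
after step 7 (op6 pop() → 45): stack <>
after step 8 (op8 pop() → empty): stack <>
after step 9 (op9 pop() → empty): stack <>
after step 10 (op11 push(36)): stack <36>
after step 11 (op10 pop() → 36): stack <>
after step 12 (op12 push(15)): stack <15>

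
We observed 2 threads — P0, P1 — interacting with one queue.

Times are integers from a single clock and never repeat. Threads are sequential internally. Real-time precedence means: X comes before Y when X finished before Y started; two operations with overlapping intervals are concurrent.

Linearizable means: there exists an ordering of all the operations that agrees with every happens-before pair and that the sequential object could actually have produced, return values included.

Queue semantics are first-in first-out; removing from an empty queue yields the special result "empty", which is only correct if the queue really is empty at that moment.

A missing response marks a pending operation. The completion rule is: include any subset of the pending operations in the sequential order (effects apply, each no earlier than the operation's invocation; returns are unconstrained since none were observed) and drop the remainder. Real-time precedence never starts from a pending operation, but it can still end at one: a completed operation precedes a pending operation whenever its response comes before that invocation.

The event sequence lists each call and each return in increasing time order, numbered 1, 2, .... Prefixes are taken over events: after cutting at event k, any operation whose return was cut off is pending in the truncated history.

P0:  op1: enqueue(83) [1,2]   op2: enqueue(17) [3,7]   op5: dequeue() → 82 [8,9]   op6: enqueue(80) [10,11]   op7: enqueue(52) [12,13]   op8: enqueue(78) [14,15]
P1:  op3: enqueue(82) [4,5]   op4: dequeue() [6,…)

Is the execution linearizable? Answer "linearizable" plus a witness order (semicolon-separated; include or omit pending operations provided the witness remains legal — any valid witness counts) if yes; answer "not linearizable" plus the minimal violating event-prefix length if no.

linearizable — witness: op1; op3; op2; op4; op5; op6; op7; op8

step 1: op1 enqueue(83) — queue <83>
step 2: op3 enqueue(82) — queue <83,82>
step 3: op2 enqueue(17) — queue <83,82,17>
step 4: op4 dequeue() (pending, included) — queue <82,17>
step 5: op5 dequeue() → 82 — queue <17>
step 6: op6 enqueue(80) — queue <17,80>
step 7: op7 enqueue(52) — queue <17,80,52>
step 8: op8 enqueue(78) — queue <17,80,52,78>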